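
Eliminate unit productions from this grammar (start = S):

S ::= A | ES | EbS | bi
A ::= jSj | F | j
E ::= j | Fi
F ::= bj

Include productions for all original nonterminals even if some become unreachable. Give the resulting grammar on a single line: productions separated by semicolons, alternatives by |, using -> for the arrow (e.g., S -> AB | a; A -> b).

Unit productions: A->F, S->A.
Unit pairs (A ⇒* B via units): (A,F), (S,A), (S,F).
S: inherits non-unit rules of {A, F, S} → ES | EbS | bi | bj | j | jSj.
A: inherits non-unit rules of {A, F} → bj | j | jSj.
E: inherits non-unit rules of {E} → Fi | j.
F: inherits non-unit rules of {F} → bj.

S -> j | ES | bi | bj | EbS | jSj; A -> j | bj | jSj; E -> j | Fi; F -> bj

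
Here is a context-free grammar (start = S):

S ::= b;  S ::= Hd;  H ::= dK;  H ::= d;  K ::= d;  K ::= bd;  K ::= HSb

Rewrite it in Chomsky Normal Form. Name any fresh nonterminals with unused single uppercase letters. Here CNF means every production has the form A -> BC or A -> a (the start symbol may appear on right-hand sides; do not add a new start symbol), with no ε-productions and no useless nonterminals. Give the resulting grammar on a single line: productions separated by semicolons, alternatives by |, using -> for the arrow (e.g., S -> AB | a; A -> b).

S -> b | HA; A -> d; B -> b; C -> SB; H -> d | AK; K -> d | BA | HC

No ε-productions.
No unit productions to eliminate.
TERM: introduce B -> b, A -> d and substitute in every rule of length ≥2.
BIN: K -> HSB becomes K -> HC, C -> SB.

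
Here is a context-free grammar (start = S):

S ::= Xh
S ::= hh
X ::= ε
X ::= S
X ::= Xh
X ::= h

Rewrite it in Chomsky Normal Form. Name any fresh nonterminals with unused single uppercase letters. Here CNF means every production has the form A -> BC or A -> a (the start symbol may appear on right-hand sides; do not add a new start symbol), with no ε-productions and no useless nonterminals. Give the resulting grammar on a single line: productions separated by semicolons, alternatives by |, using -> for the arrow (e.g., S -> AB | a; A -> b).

S -> h | AA | XA; A -> h; X -> h | AA | XA

Nullable: {X}; after ε-elimination: S -> h | Xh | hh; X -> S | h | Xh.
After unit-elimination: S -> h | Xh | hh; X -> h | Xh | hh.
TERM: introduce A -> h and substitute in every rule of length ≥2.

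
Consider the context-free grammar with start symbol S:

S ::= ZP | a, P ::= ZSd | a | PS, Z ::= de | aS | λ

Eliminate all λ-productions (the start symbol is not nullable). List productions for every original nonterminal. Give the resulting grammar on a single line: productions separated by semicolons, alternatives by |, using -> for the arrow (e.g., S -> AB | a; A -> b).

S -> P | a | ZP; P -> a | PS | Sd | ZSd; Z -> aS | de

Nullable set: {Z}.
S -> ZP: Z nullable, giving P | ZP.
P -> ZSd: Z nullable, giving Sd | ZSd.
Drop Z -> λ.
Unchanged (no nullable symbols): S -> a; P -> PS; P -> a; Z -> aS; Z -> de.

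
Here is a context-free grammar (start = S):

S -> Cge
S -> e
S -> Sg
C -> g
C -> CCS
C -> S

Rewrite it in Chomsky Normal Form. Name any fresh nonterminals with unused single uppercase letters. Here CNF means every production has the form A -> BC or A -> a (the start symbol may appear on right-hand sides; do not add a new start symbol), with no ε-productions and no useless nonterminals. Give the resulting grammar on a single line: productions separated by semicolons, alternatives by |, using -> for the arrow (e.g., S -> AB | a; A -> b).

No ε-productions.
After unit-elimination: S -> e | Sg | Cge; C -> e | g | Sg | CCS | Cge.
TERM: introduce B -> e, A -> g and substitute in every rule of length ≥2.
BIN: C -> CAB becomes C -> CD, D -> AB; C -> CCS becomes C -> CE, E -> CS; S -> CAB becomes S -> CF, F -> AB.

S -> e | CF | SA; A -> g; B -> e; C -> e | g | CD | CE | SA; D -> AB; E -> CS; F -> AB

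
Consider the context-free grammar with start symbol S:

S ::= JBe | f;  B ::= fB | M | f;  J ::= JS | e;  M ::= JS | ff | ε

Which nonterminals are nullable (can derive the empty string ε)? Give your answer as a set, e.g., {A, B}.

Directly nullable (have an ε-rule): {M}.
B is nullable via B -> M (every symbol on the right is already known nullable).
Not nullable: J, S — each has a terminal in every rule's right-hand side or depends on a non-nullable symbol.

{B, M}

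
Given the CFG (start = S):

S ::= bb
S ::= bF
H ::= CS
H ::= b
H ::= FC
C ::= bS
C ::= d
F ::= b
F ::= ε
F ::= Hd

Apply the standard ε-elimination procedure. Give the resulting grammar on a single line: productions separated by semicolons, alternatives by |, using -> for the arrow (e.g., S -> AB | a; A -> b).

Nullable set: {F}.
S -> bF: F nullable, giving b | bF.
Drop F -> ε.
H -> FC: F nullable, giving C | FC.
Unchanged (no nullable symbols): S -> bb; C -> bS; C -> d; F -> Hd; F -> b; H -> CS; H -> b.

S -> b | bF | bb; C -> d | bS; F -> b | Hd; H -> C | b | CS | FC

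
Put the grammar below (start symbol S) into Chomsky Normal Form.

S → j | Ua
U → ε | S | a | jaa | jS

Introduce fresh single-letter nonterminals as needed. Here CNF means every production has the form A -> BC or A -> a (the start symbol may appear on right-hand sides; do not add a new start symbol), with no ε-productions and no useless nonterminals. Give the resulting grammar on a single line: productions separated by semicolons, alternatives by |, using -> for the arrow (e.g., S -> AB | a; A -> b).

Nullable: {U}; after ε-elimination: S -> a | j | Ua; U -> S | a | jS | jaa.
After unit-elimination: S -> a | j | Ua; U -> a | j | Ua | jS | jaa.
TERM: introduce A -> a, B -> j and substitute in every rule of length ≥2.
BIN: U -> BAA becomes U -> BC, C -> AA.

S -> a | j | UA; A -> a; B -> j; C -> AA; U -> a | j | BC | BS | UA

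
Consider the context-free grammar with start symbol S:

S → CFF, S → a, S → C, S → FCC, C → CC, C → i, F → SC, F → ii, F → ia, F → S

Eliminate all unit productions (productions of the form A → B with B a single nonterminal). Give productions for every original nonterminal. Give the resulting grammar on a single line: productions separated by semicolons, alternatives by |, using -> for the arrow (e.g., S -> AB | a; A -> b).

S -> a | i | CC | CFF | FCC; C -> i | CC; F -> a | i | CC | SC | ia | ii | CFF | FCC

Unit productions: F->S, S->C.
Unit pairs (A ⇒* B via units): (F,C), (F,S), (S,C).
S: inherits non-unit rules of {C, S} → CC | CFF | FCC | a | i.
C: inherits non-unit rules of {C} → CC | i.
F: inherits non-unit rules of {C, F, S} → CC | CFF | FCC | SC | a | i | ia | ii.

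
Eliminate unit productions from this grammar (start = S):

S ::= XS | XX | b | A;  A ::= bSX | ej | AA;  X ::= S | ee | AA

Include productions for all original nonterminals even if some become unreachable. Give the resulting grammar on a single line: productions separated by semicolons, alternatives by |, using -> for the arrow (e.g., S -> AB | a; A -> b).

S -> b | AA | XS | XX | ej | bSX; A -> AA | ej | bSX; X -> b | AA | XS | XX | ee | ej | bSX

Unit productions: S->A, X->S.
Unit pairs (A ⇒* B via units): (S,A), (X,A), (X,S).
S: inherits non-unit rules of {A, S} → AA | XS | XX | b | bSX | ej.
A: inherits non-unit rules of {A} → AA | bSX | ej.
X: inherits non-unit rules of {A, S, X} → AA | XS | XX | b | bSX | ee | ej.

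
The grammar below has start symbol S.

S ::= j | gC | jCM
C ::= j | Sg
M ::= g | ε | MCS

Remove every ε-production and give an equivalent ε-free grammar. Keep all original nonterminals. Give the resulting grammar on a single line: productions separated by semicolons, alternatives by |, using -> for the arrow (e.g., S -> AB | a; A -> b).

S -> j | gC | jC | jCM; C -> j | Sg; M -> g | CS | MCS

Nullable set: {M}.
S -> jCM: M nullable, giving jC | jCM.
Drop M -> ε.
M -> MCS: M nullable, giving CS | MCS.
Unchanged (no nullable symbols): S -> gC; S -> j; C -> Sg; C -> j; M -> g.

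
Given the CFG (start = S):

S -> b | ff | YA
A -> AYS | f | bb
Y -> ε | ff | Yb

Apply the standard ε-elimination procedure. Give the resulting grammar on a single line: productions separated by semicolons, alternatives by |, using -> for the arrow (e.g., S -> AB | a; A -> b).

S -> A | b | YA | ff; A -> f | AS | bb | AYS; Y -> b | Yb | ff

Nullable set: {Y}.
S -> YA: Y nullable, giving A | YA.
A -> AYS: Y nullable, giving AS | AYS.
Drop Y -> ε.
Y -> Yb: Y nullable, giving Yb | b.
Unchanged (no nullable symbols): S -> b; S -> ff; A -> bb; A -> f; Y -> ff.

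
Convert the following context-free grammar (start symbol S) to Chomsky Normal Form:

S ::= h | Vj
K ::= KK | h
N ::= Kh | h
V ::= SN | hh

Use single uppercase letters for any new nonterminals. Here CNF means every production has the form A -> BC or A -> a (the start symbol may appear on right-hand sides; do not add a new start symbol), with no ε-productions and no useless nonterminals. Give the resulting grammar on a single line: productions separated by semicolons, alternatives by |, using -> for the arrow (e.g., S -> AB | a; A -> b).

No ε-productions.
No unit productions to eliminate.
TERM: introduce A -> h, B -> j and substitute in every rule of length ≥2.

S -> h | VB; A -> h; B -> j; K -> h | KK; N -> h | KA; V -> AA | SN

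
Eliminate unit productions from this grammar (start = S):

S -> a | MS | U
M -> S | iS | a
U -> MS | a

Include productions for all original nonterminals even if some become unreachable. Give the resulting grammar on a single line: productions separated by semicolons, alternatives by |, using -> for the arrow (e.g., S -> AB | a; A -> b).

Unit productions: M->S, S->U.
Unit pairs (A ⇒* B via units): (M,S), (M,U), (S,U).
S: inherits non-unit rules of {S, U} → MS | a.
M: inherits non-unit rules of {M, S, U} → MS | a | iS.
U: inherits non-unit rules of {U} → MS | a.

S -> a | MS; M -> a | MS | iS; U -> a | MS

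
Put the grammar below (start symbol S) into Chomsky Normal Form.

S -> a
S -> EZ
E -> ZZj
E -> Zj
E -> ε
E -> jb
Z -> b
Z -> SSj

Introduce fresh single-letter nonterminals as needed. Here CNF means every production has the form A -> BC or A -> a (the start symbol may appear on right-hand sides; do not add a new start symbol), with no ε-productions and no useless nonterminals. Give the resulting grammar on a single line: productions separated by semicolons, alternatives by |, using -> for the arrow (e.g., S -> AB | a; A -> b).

S -> a | b | EZ | SD; A -> j; B -> b; C -> ZA; D -> SA; E -> AB | ZA | ZC; F -> SA; Z -> b | SF

Nullable: {E}; after ε-elimination: S -> Z | a | EZ; E -> Zj | jb | ZZj; Z -> b | SSj.
After unit-elimination: S -> a | b | EZ | SSj; E -> Zj | jb | ZZj; Z -> b | SSj.
TERM: introduce B -> b, A -> j and substitute in every rule of length ≥2.
BIN: E -> ZZA becomes E -> ZC, C -> ZA; S -> SSA becomes S -> SD, D -> SA; Z -> SSA becomes Z -> SF, F -> SA.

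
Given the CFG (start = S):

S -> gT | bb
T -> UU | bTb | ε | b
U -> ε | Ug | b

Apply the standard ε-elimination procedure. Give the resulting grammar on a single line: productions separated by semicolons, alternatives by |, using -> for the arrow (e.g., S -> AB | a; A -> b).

Nullable set: {T, U}.
S -> gT: T nullable, giving g | gT.
Drop T -> ε.
T -> UU: U, U nullable, giving U | UU.
T -> bTb: T nullable, giving bTb | bb.
Drop U -> ε.
U -> Ug: U nullable, giving Ug | g.
Unchanged (no nullable symbols): S -> bb; T -> b; U -> b.

S -> g | bb | gT; T -> U | b | UU | bb | bTb; U -> b | g | Ug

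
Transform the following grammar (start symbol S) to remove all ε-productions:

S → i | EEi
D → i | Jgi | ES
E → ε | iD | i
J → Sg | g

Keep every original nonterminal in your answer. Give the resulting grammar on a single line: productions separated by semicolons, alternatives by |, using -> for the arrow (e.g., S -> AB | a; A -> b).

S -> i | Ei | EEi; D -> S | i | ES | Jgi; E -> i | iD; J -> g | Sg

Nullable set: {E}.
S -> EEi: E, E nullable, giving EEi | Ei | i.
D -> ES: E nullable, giving ES | S.
Drop E -> ε.
Unchanged (no nullable symbols): S -> i; D -> Jgi; D -> i; E -> i; E -> iD; J -> Sg; J -> g.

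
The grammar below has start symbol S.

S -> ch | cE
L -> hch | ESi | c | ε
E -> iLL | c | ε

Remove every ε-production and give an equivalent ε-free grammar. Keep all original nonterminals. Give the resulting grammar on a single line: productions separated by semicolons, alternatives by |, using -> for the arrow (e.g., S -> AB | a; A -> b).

Nullable set: {E, L}.
S -> cE: E nullable, giving c | cE.
Drop E -> ε.
E -> iLL: L, L nullable, giving i | iL | iLL.
Drop L -> ε.
L -> ESi: E nullable, giving ESi | Si.
Unchanged (no nullable symbols): S -> ch; E -> c; L -> c; L -> hch.

S -> c | cE | ch; E -> c | i | iL | iLL; L -> c | Si | ESi | hch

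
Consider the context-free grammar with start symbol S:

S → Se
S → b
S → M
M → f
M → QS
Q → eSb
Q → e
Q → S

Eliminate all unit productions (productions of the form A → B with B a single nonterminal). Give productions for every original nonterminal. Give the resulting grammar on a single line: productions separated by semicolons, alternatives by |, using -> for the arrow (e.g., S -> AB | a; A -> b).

Unit productions: Q->S, S->M.
Unit pairs (A ⇒* B via units): (Q,M), (Q,S), (S,M).
S: inherits non-unit rules of {M, S} → QS | Se | b | f.
M: inherits non-unit rules of {M} → QS | f.
Q: inherits non-unit rules of {M, Q, S} → QS | Se | b | e | eSb | f.

S -> b | f | QS | Se; M -> f | QS; Q -> b | e | f | QS | Se | eSb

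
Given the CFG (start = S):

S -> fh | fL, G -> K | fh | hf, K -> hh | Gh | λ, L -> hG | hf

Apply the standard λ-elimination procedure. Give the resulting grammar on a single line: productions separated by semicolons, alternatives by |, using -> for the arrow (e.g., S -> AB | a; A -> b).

Nullable set: {G, K}.
G -> K: K nullable, giving K.
Drop K -> λ.
K -> Gh: G nullable, giving Gh | h.
L -> hG: G nullable, giving h | hG.
Unchanged (no nullable symbols): S -> fL; S -> fh; G -> fh; G -> hf; K -> hh; L -> hf.

S -> fL | fh; G -> K | fh | hf; K -> h | Gh | hh; L -> h | hG | hf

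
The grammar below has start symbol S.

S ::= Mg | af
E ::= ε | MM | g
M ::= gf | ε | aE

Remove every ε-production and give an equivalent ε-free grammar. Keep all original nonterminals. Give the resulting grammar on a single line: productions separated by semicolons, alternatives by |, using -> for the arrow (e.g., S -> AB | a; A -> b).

Nullable set: {E, M}.
S -> Mg: M nullable, giving Mg | g.
Drop E -> ε.
E -> MM: M, M nullable, giving M | MM.
Drop M -> ε.
M -> aE: E nullable, giving a | aE.
Unchanged (no nullable symbols): S -> af; E -> g; M -> gf.

S -> g | Mg | af; E -> M | g | MM; M -> a | aE | gf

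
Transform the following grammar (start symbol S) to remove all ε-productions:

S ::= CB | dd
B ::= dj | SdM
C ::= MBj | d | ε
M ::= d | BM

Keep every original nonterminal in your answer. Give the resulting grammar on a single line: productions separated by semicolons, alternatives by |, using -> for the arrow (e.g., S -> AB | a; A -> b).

Nullable set: {C}.
S -> CB: C nullable, giving B | CB.
Drop C -> ε.
Unchanged (no nullable symbols): S -> dd; B -> SdM; B -> dj; C -> MBj; C -> d; M -> BM; M -> d.

S -> B | CB | dd; B -> dj | SdM; C -> d | MBj; M -> d | BM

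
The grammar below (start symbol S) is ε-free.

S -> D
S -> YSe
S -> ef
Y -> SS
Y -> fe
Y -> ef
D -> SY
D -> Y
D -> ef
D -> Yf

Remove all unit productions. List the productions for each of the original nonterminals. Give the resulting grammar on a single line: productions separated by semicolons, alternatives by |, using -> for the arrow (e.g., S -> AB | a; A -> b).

Unit productions: D->Y, S->D.
Unit pairs (A ⇒* B via units): (D,Y), (S,D), (S,Y).
S: inherits non-unit rules of {D, S, Y} → SS | SY | YSe | Yf | ef | fe.
D: inherits non-unit rules of {D, Y} → SS | SY | Yf | ef | fe.
Y: inherits non-unit rules of {Y} → SS | ef | fe.

S -> SS | SY | Yf | ef | fe | YSe; D -> SS | SY | Yf | ef | fe; Y -> SS | ef | fe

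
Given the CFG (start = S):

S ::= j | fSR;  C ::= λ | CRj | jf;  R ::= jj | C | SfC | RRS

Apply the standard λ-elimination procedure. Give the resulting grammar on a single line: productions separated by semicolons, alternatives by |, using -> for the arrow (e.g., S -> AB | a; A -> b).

Nullable set: {C, R}.
S -> fSR: R nullable, giving fS | fSR.
Drop C -> λ.
C -> CRj: C, R nullable, giving CRj | Cj | Rj | j.
R -> C: C nullable, giving C.
R -> RRS: R, R nullable, giving RRS | RS | S.
R -> SfC: C nullable, giving Sf | SfC.
Unchanged (no nullable symbols): S -> j; C -> jf; R -> jj.

S -> j | fS | fSR; C -> j | Cj | Rj | jf | CRj; R -> C | S | RS | Sf | jj | RRS | SfC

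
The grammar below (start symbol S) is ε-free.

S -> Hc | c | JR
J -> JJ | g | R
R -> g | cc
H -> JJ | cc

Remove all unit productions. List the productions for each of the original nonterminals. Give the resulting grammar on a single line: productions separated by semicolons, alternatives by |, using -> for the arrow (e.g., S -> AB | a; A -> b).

Unit productions: J->R.
Unit pairs (A ⇒* B via units): (J,R).
S: inherits non-unit rules of {S} → Hc | JR | c.
H: inherits non-unit rules of {H} → JJ | cc.
J: inherits non-unit rules of {J, R} → JJ | cc | g.
R: inherits non-unit rules of {R} → cc | g.

S -> c | Hc | JR; H -> JJ | cc; J -> g | JJ | cc; R -> g | cc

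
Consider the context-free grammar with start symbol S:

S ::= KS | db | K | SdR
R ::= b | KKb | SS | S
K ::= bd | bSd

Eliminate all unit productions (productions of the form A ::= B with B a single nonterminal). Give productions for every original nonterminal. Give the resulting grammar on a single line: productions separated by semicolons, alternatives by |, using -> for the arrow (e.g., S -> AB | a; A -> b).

Unit productions: R->S, S->K.
Unit pairs (A ⇒* B via units): (R,K), (R,S), (S,K).
S: inherits non-unit rules of {K, S} → KS | SdR | bSd | bd | db.
K: inherits non-unit rules of {K} → bSd | bd.
R: inherits non-unit rules of {K, R, S} → KKb | KS | SS | SdR | b | bSd | bd | db.

S -> KS | bd | db | SdR | bSd; K -> bd | bSd; R -> b | KS | SS | bd | db | KKb | SdR | bSd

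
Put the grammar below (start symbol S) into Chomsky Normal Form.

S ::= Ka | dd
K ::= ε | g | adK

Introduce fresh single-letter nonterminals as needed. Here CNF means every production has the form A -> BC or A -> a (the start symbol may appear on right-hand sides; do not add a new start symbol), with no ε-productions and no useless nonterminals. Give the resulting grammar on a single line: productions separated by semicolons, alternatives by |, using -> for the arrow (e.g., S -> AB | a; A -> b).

S -> a | BB | KA; A -> a; B -> d; C -> BK; K -> g | AB | AC

Nullable: {K}; after ε-elimination: S -> a | Ka | dd; K -> g | ad | adK.
No unit productions to eliminate.
TERM: introduce A -> a, B -> d and substitute in every rule of length ≥2.
BIN: K -> ABK becomes K -> AC, C -> BK.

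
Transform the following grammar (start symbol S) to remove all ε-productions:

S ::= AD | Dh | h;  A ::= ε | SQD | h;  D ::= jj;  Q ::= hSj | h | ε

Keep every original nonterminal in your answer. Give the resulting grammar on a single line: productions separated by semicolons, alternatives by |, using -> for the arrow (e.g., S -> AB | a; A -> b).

Nullable set: {A, Q}.
S -> AD: A nullable, giving AD | D.
Drop A -> ε.
A -> SQD: Q nullable, giving SD | SQD.
Drop Q -> ε.
Unchanged (no nullable symbols): S -> Dh; S -> h; A -> h; D -> jj; Q -> h; Q -> hSj.

S -> D | h | AD | Dh; A -> h | SD | SQD; D -> jj; Q -> h | hSj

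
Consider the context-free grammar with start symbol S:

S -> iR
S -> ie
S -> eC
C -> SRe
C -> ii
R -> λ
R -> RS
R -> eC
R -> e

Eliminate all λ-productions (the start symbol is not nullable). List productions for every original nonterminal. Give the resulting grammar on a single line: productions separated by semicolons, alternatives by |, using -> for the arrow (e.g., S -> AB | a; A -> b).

S -> i | eC | iR | ie; C -> Se | ii | SRe; R -> S | e | RS | eC

Nullable set: {R}.
S -> iR: R nullable, giving i | iR.
C -> SRe: R nullable, giving SRe | Se.
Drop R -> λ.
R -> RS: R nullable, giving RS | S.
Unchanged (no nullable symbols): S -> eC; S -> ie; C -> ii; R -> e; R -> eC.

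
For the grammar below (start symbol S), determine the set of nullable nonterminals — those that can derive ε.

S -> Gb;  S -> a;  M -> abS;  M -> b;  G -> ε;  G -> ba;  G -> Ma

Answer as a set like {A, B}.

{G}

Directly nullable (have an ε-rule): {G}.
Not nullable: M, S — each has a terminal in every rule's right-hand side or depends on a non-nullable symbol.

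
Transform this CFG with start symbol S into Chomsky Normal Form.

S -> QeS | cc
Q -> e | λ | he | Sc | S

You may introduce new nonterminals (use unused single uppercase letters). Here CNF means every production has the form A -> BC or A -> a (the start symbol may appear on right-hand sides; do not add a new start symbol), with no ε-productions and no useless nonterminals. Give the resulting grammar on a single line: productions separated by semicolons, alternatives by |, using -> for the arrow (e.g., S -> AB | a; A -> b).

S -> AS | BB | QE; A -> e; B -> c; C -> h; D -> AS; E -> AS; Q -> e | AS | BB | CA | QD | SB

Nullable: {Q}; after ε-elimination: S -> cc | eS | QeS; Q -> S | e | Sc | he.
After unit-elimination: S -> cc | eS | QeS; Q -> e | Sc | cc | eS | he | QeS.
TERM: introduce B -> c, A -> e, C -> h and substitute in every rule of length ≥2.
BIN: Q -> QAS becomes Q -> QD, D -> AS; S -> QAS becomes S -> QE, E -> AS.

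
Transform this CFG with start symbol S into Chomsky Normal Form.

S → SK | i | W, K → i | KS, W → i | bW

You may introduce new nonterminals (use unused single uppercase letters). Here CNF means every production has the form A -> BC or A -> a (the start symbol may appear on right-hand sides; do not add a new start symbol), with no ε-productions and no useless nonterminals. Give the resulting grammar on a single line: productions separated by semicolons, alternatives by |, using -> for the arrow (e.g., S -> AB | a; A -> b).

S -> i | AW | SK; A -> b; K -> i | KS; W -> i | AW

No ε-productions.
After unit-elimination: S -> i | SK | bW; K -> i | KS; W -> i | bW.
TERM: introduce A -> b and substitute in every rule of length ≥2.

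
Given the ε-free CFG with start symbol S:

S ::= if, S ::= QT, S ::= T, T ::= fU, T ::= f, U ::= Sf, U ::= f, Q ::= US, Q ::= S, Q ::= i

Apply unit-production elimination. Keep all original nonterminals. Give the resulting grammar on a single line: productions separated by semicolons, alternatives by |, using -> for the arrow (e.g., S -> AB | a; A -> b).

Unit productions: Q->S, S->T.
Unit pairs (A ⇒* B via units): (Q,S), (Q,T), (S,T).
S: inherits non-unit rules of {S, T} → QT | f | fU | if.
Q: inherits non-unit rules of {Q, S, T} → QT | US | f | fU | i | if.
T: inherits non-unit rules of {T} → f | fU.
U: inherits non-unit rules of {U} → Sf | f.

S -> f | QT | fU | if; Q -> f | i | QT | US | fU | if; T -> f | fU; U -> f | Sf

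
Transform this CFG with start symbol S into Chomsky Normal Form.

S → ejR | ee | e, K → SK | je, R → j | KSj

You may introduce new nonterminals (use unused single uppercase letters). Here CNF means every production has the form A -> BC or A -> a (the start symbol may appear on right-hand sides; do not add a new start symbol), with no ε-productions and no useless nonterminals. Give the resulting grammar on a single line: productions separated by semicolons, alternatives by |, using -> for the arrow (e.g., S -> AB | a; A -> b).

S -> e | BB | BD; A -> j; B -> e; C -> SA; D -> AR; K -> AB | SK; R -> j | KC

No ε-productions.
No unit productions to eliminate.
TERM: introduce B -> e, A -> j and substitute in every rule of length ≥2.
BIN: R -> KSA becomes R -> KC, C -> SA; S -> BAR becomes S -> BD, D -> AR.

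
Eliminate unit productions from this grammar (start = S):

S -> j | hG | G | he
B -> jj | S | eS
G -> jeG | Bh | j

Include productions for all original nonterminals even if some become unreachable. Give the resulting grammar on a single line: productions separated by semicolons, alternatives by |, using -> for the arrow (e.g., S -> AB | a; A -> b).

S -> j | Bh | hG | he | jeG; B -> j | Bh | eS | hG | he | jj | jeG; G -> j | Bh | jeG

Unit productions: B->S, S->G.
Unit pairs (A ⇒* B via units): (B,G), (B,S), (S,G).
S: inherits non-unit rules of {G, S} → Bh | hG | he | j | jeG.
B: inherits non-unit rules of {B, G, S} → Bh | eS | hG | he | j | jeG | jj.
G: inherits non-unit rules of {G} → Bh | j | jeG.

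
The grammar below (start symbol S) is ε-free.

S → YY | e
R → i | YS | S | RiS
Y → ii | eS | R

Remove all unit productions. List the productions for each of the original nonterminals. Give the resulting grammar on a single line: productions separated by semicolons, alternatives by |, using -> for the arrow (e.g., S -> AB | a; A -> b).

Unit productions: R->S, Y->R.
Unit pairs (A ⇒* B via units): (R,S), (Y,R), (Y,S).
S: inherits non-unit rules of {S} → YY | e.
R: inherits non-unit rules of {R, S} → RiS | YS | YY | e | i.
Y: inherits non-unit rules of {R, S, Y} → RiS | YS | YY | e | eS | i | ii.

S -> e | YY; R -> e | i | YS | YY | RiS; Y -> e | i | YS | YY | eS | ii | RiS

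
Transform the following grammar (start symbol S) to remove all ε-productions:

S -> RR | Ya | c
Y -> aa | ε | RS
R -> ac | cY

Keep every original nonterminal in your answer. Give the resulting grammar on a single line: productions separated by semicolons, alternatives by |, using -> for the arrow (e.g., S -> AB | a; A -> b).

S -> a | c | RR | Ya; R -> c | ac | cY; Y -> RS | aa

Nullable set: {Y}.
S -> Ya: Y nullable, giving Ya | a.
R -> cY: Y nullable, giving c | cY.
Drop Y -> ε.
Unchanged (no nullable symbols): S -> RR; S -> c; R -> ac; Y -> RS; Y -> aa.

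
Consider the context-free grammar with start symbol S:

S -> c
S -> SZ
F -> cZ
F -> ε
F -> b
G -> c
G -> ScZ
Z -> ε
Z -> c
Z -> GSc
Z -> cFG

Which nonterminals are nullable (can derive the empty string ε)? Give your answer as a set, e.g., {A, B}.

{F, Z}

Directly nullable (have an ε-rule): {F, Z}.
Not nullable: G, S — each has a terminal in every rule's right-hand side or depends on a non-nullable symbol.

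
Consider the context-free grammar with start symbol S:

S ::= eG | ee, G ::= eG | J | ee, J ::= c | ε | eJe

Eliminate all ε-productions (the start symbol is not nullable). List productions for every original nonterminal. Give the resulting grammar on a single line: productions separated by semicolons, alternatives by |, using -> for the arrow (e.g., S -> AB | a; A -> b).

S -> e | eG | ee; G -> J | e | eG | ee; J -> c | ee | eJe

Nullable set: {G, J}.
S -> eG: G nullable, giving e | eG.
G -> J: J nullable, giving J.
G -> eG: G nullable, giving e | eG.
Drop J -> ε.
J -> eJe: J nullable, giving eJe | ee.
Unchanged (no nullable symbols): S -> ee; G -> ee; J -> c.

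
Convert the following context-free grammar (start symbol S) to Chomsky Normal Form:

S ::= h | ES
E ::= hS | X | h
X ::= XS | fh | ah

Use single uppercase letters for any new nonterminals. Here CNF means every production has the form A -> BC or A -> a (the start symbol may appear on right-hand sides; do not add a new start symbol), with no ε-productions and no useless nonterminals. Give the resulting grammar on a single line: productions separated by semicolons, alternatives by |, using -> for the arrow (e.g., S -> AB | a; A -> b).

S -> h | ES; A -> a; B -> h; C -> f; E -> h | AB | BS | CB | XS; X -> AB | CB | XS

No ε-productions.
After unit-elimination: S -> h | ES; E -> h | XS | ah | fh | hS; X -> XS | ah | fh.
TERM: introduce A -> a, C -> f, B -> h and substitute in every rule of length ≥2.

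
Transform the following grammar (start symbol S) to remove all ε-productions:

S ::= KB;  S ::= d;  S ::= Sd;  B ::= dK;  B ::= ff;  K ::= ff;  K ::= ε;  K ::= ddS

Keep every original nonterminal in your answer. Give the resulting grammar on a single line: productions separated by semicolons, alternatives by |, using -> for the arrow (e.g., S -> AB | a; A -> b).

S -> B | d | KB | Sd; B -> d | dK | ff; K -> ff | ddS

Nullable set: {K}.
S -> KB: K nullable, giving B | KB.
B -> dK: K nullable, giving d | dK.
Drop K -> ε.
Unchanged (no nullable symbols): S -> Sd; S -> d; B -> ff; K -> ddS; K -> ff.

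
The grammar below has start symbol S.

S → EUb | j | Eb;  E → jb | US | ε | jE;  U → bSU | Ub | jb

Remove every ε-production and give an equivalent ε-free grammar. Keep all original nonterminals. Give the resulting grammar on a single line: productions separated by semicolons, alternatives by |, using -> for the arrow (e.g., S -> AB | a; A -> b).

Nullable set: {E}.
S -> EUb: E nullable, giving EUb | Ub.
S -> Eb: E nullable, giving Eb | b.
Drop E -> ε.
E -> jE: E nullable, giving j | jE.
Unchanged (no nullable symbols): S -> j; E -> US; E -> jb; U -> Ub; U -> bSU; U -> jb.

S -> b | j | Eb | Ub | EUb; E -> j | US | jE | jb; U -> Ub | jb | bSU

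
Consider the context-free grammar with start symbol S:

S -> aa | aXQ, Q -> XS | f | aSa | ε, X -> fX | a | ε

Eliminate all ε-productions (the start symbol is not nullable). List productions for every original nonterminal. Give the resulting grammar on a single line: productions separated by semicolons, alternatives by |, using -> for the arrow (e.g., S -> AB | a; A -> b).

Nullable set: {Q, X}.
S -> aXQ: X, Q nullable, giving a | aQ | aX | aXQ.
Drop Q -> ε.
Q -> XS: X nullable, giving S | XS.
Drop X -> ε.
X -> fX: X nullable, giving f | fX.
Unchanged (no nullable symbols): S -> aa; Q -> aSa; Q -> f; X -> a.

S -> a | aQ | aX | aa | aXQ; Q -> S | f | XS | aSa; X -> a | f | fX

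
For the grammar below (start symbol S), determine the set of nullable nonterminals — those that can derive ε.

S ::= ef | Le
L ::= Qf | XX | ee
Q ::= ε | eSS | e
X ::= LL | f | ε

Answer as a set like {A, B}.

Directly nullable (have an ε-rule): {Q, X}.
L is nullable via L -> XX (every symbol on the right is already known nullable).
Not nullable: S — each has a terminal in every rule's right-hand side or depends on a non-nullable symbol.

{L, Q, X}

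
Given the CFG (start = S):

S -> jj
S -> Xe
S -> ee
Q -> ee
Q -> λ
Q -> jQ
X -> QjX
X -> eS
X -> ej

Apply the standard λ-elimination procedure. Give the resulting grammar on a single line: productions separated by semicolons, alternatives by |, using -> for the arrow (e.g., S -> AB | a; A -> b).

Nullable set: {Q}.
Drop Q -> λ.
Q -> jQ: Q nullable, giving j | jQ.
X -> QjX: Q nullable, giving QjX | jX.
Unchanged (no nullable symbols): S -> Xe; S -> ee; S -> jj; Q -> ee; X -> eS; X -> ej.

S -> Xe | ee | jj; Q -> j | ee | jQ; X -> eS | ej | jX | QjX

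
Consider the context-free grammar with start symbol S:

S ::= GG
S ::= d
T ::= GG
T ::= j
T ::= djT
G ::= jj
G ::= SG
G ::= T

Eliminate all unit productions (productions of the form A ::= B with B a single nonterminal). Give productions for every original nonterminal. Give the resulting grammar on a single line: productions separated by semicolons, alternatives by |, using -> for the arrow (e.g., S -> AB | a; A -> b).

S -> d | GG; G -> j | GG | SG | jj | djT; T -> j | GG | djT

Unit productions: G->T.
Unit pairs (A ⇒* B via units): (G,T).
S: inherits non-unit rules of {S} → GG | d.
G: inherits non-unit rules of {G, T} → GG | SG | djT | j | jj.
T: inherits non-unit rules of {T} → GG | djT | j.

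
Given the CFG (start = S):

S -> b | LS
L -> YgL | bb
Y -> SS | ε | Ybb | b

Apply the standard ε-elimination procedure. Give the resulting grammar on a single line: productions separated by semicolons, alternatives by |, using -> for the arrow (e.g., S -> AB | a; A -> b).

Nullable set: {Y}.
L -> YgL: Y nullable, giving YgL | gL.
Drop Y -> ε.
Y -> Ybb: Y nullable, giving Ybb | bb.
Unchanged (no nullable symbols): S -> LS; S -> b; L -> bb; Y -> SS; Y -> b.

S -> b | LS; L -> bb | gL | YgL; Y -> b | SS | bb | Ybb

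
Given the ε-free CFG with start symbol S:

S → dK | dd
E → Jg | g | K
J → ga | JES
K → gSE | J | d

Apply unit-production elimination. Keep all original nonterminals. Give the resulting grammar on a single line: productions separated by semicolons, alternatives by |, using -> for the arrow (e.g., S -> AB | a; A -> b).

S -> dK | dd; E -> d | g | Jg | ga | JES | gSE; J -> ga | JES; K -> d | ga | JES | gSE

Unit productions: E->K, K->J.
Unit pairs (A ⇒* B via units): (E,J), (E,K), (K,J).
S: inherits non-unit rules of {S} → dK | dd.
E: inherits non-unit rules of {E, J, K} → JES | Jg | d | g | gSE | ga.
J: inherits non-unit rules of {J} → JES | ga.
K: inherits non-unit rules of {J, K} → JES | d | gSE | ga.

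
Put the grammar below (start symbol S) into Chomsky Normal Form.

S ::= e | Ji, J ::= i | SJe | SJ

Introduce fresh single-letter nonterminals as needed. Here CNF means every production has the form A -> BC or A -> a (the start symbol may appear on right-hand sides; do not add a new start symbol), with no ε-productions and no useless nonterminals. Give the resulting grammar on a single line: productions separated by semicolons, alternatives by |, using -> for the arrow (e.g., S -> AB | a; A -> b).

No ε-productions.
No unit productions to eliminate.
TERM: introduce A -> e, B -> i and substitute in every rule of length ≥2.
BIN: J -> SJA becomes J -> SC, C -> JA.

S -> e | JB; A -> e; B -> i; C -> JA; J -> i | SC | SJ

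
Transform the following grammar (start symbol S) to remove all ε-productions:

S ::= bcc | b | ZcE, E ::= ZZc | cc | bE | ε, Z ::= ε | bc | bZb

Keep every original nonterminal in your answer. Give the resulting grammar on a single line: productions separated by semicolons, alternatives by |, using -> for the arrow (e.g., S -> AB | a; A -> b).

S -> b | c | Zc | cE | ZcE | bcc; E -> b | c | Zc | bE | cc | ZZc; Z -> bb | bc | bZb

Nullable set: {E, Z}.
S -> ZcE: Z, E nullable, giving Zc | ZcE | c | cE.
Drop E -> ε.
E -> ZZc: Z, Z nullable, giving ZZc | Zc | c.
E -> bE: E nullable, giving b | bE.
Drop Z -> ε.
Z -> bZb: Z nullable, giving bZb | bb.
Unchanged (no nullable symbols): S -> b; S -> bcc; E -> cc; Z -> bc.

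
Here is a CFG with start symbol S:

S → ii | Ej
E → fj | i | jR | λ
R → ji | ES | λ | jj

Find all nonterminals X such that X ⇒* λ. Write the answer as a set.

Directly nullable (have an ε-rule): {E, R}.
Not nullable: S — each has a terminal in every rule's right-hand side or depends on a non-nullable symbol.

{E, R}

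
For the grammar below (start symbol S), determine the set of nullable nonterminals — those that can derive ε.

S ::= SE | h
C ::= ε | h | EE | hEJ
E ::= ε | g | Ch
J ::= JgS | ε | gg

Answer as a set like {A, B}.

{C, E, J}

Directly nullable (have an ε-rule): {C, E, J}.
Not nullable: S — each has a terminal in every rule's right-hand side or depends on a non-nullable symbol.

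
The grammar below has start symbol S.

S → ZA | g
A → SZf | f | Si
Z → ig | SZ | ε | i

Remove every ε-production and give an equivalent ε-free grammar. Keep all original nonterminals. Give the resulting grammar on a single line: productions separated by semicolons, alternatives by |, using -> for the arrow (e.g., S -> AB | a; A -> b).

S -> A | g | ZA; A -> f | Sf | Si | SZf; Z -> S | i | SZ | ig

Nullable set: {Z}.
S -> ZA: Z nullable, giving A | ZA.
A -> SZf: Z nullable, giving SZf | Sf.
Drop Z -> ε.
Z -> SZ: Z nullable, giving S | SZ.
Unchanged (no nullable symbols): S -> g; A -> Si; A -> f; Z -> i; Z -> ig.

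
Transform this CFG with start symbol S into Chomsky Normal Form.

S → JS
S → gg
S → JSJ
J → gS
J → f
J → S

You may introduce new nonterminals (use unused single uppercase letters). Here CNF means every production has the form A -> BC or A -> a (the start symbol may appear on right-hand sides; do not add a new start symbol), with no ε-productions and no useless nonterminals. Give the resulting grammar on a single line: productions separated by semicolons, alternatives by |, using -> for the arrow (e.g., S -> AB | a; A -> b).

No ε-productions.
After unit-elimination: S -> JS | gg | JSJ; J -> f | JS | gS | gg | JSJ.
TERM: introduce A -> g and substitute in every rule of length ≥2.
BIN: J -> JSJ becomes J -> JB, B -> SJ; S -> JSJ becomes S -> JC, C -> SJ.

S -> AA | JC | JS; A -> g; B -> SJ; C -> SJ; J -> f | AA | AS | JB | JS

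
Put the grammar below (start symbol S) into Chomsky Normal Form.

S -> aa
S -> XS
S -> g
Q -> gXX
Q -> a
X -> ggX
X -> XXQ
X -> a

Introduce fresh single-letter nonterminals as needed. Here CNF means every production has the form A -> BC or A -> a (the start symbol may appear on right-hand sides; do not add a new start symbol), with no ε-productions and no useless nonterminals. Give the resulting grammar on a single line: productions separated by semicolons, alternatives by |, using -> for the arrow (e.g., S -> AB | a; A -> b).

No ε-productions.
No unit productions to eliminate.
TERM: introduce B -> a, A -> g and substitute in every rule of length ≥2.
BIN: Q -> AXX becomes Q -> AC, C -> XX; X -> AAX becomes X -> AD, D -> AX; X -> XXQ becomes X -> XE, E -> XQ.

S -> g | BB | XS; A -> g; B -> a; C -> XX; D -> AX; E -> XQ; Q -> a | AC; X -> a | AD | XE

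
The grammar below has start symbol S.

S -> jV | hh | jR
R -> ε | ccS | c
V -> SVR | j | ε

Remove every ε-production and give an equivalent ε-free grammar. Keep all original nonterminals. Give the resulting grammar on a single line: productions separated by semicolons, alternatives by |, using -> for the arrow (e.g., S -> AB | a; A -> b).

Nullable set: {R, V}.
S -> jR: R nullable, giving j | jR.
S -> jV: V nullable, giving j | jV.
Drop R -> ε.
Drop V -> ε.
V -> SVR: V, R nullable, giving S | SR | SV | SVR.
Unchanged (no nullable symbols): S -> hh; R -> c; R -> ccS; V -> j.

S -> j | hh | jR | jV; R -> c | ccS; V -> S | j | SR | SV | SVR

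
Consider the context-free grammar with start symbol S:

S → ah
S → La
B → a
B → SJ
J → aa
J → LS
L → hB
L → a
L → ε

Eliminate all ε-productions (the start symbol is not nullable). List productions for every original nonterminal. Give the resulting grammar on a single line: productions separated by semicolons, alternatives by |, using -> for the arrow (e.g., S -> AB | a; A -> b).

S -> a | La | ah; B -> a | SJ; J -> S | LS | aa; L -> a | hB

Nullable set: {L}.
S -> La: L nullable, giving La | a.
J -> LS: L nullable, giving LS | S.
Drop L -> ε.
Unchanged (no nullable symbols): S -> ah; B -> SJ; B -> a; J -> aa; L -> a; L -> hB.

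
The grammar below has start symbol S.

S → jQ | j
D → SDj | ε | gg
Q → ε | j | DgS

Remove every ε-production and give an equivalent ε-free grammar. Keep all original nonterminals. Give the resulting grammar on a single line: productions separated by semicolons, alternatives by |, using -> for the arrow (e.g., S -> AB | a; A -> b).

S -> j | jQ; D -> Sj | gg | SDj; Q -> j | gS | DgS

Nullable set: {D, Q}.
S -> jQ: Q nullable, giving j | jQ.
Drop D -> ε.
D -> SDj: D nullable, giving SDj | Sj.
Drop Q -> ε.
Q -> DgS: D nullable, giving DgS | gS.
Unchanged (no nullable symbols): S -> j; D -> gg; Q -> j.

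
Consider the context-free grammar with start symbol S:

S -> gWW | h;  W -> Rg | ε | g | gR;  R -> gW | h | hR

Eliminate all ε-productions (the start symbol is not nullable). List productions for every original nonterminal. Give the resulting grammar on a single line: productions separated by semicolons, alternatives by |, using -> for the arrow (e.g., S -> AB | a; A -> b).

S -> g | h | gW | gWW; R -> g | h | gW | hR; W -> g | Rg | gR

Nullable set: {W}.
S -> gWW: W, W nullable, giving g | gW | gWW.
R -> gW: W nullable, giving g | gW.
Drop W -> ε.
Unchanged (no nullable symbols): S -> h; R -> h; R -> hR; W -> Rg; W -> g; W -> gR.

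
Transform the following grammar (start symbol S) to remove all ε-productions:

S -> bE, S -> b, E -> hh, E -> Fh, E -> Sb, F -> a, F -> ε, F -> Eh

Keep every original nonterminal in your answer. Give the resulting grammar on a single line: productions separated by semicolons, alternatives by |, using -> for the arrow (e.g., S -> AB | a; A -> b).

S -> b | bE; E -> h | Fh | Sb | hh; F -> a | Eh

Nullable set: {F}.
E -> Fh: F nullable, giving Fh | h.
Drop F -> ε.
Unchanged (no nullable symbols): S -> b; S -> bE; E -> Sb; E -> hh; F -> Eh; F -> a.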